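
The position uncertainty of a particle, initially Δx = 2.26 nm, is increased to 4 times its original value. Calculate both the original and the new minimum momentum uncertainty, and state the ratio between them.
Original Δp_min = 2.333 × 10^-26 kg·m/s; new Δp'_min = 5.833 × 10^-27 kg·m/s; ratio Δp'_min/Δp_min = 1/4.

From the uncertainty principle ΔxΔp ≥ ℏ/2, the minimum momentum uncertainty is Δp_min = ℏ/(2Δx).

Original (Δx = 2.26 nm = 2.260e-09 m):
Δp_min = (1.055e-34 J·s)/(2 × 2.260e-09 m) = 2.333e-26 kg·m/s

When Δx → 4Δx:
Δp'_min = ℏ/(2 × 4Δx) = (1/4) × ℏ/(2Δx) = (1/4) × Δp_min
Δp'_min = 1/4 × 2.333e-26 kg·m/s = 5.833e-27 kg·m/s

Since Δp_min ∝ 1/Δx, when Δx is increased to 4 times its original value, Δp_min decreases to 1/4 of its original value.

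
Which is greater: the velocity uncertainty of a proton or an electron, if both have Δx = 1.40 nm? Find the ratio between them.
The electron has the larger minimum velocity uncertainty, by a ratio of 1836.2.

For both particles, Δp_min = ℏ/(2Δx) = 3.766e-26 kg·m/s (same for both).

The velocity uncertainty is Δv = Δp/m:
- proton: Δv = 3.766e-26 / 1.673e-27 = 2.252e+01 m/s = 22.518 m/s
- electron: Δv = 3.766e-26 / 9.109e-31 = 4.135e+04 m/s = 41.346 km/s

Ratio: 4.135e+04 / 2.252e+01 = 1836.2

The lighter particle has larger velocity uncertainty because Δv ∝ 1/m.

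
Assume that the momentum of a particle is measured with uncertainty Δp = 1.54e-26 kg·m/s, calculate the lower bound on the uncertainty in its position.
3.424 nm

Using the Heisenberg uncertainty principle:
ΔxΔp ≥ ℏ/2

The minimum uncertainty in position is:
Δx_min = ℏ/(2Δp)
Δx_min = (1.055e-34 J·s) / (2 × 1.540e-26 kg·m/s)
Δx_min = 3.424e-09 m = 3.424 nm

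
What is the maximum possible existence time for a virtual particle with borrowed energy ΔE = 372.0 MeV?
8.847 × 10^-25 s

Using the energy-time uncertainty principle:
ΔEΔt ≥ ℏ/2

For a virtual particle borrowing energy ΔE, the maximum lifetime is:
Δt_max = ℏ/(2ΔE)

Converting energy:
ΔE = 372.0 MeV = 5.960e-11 J

Δt_max = (1.055e-34 J·s) / (2 × 5.960e-11 J)
Δt_max = 8.847e-25 s = 8.847 × 10^-25 s

Virtual particles with higher borrowed energy exist for shorter times.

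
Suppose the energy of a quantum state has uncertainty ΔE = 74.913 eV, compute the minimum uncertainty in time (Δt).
4.393 as

Using the energy-time uncertainty principle:
ΔEΔt ≥ ℏ/2

The minimum uncertainty in time is:
Δt_min = ℏ/(2ΔE)
Δt_min = (1.055e-34 J·s) / (2 × 1.200e-17 J)
Δt_min = 4.393e-18 s = 4.393 as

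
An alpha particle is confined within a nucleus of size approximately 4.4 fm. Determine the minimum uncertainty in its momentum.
1.198 × 10^-20 kg·m/s

Using the Heisenberg uncertainty principle:
ΔxΔp ≥ ℏ/2

With Δx ≈ L = 4.400e-15 m (the confinement size):
Δp_min = ℏ/(2Δx)
Δp_min = (1.055e-34 J·s) / (2 × 4.400e-15 m)
Δp_min = 1.198e-20 kg·m/s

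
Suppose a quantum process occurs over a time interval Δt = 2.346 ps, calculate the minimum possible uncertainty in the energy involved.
140.284 μeV

Using the energy-time uncertainty principle:
ΔEΔt ≥ ℏ/2

The minimum uncertainty in energy is:
ΔE_min = ℏ/(2Δt)
ΔE_min = (1.055e-34 J·s) / (2 × 2.346e-12 s)
ΔE_min = 2.248e-23 J = 140.284 μeV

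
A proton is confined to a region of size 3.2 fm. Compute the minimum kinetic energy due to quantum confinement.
506.587 keV

Using the uncertainty principle:

1. Position uncertainty: Δx ≈ 3.200e-15 m
2. Minimum momentum uncertainty: Δp = ℏ/(2Δx) = 1.648e-20 kg·m/s
3. Minimum kinetic energy:
   KE = (Δp)²/(2m) = (1.648e-20)²/(2 × 1.673e-27 kg)
   KE = 8.116e-14 J = 506.587 keV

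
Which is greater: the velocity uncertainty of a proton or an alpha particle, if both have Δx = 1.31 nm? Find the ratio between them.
The proton has the larger minimum velocity uncertainty, by a ratio of 4.0.

For both particles, Δp_min = ℏ/(2Δx) = 4.025e-26 kg·m/s (same for both).

The velocity uncertainty is Δv = Δp/m:
- proton: Δv = 4.025e-26 / 1.673e-27 = 2.406e+01 m/s = 24.065 m/s
- alpha particle: Δv = 4.025e-26 / 6.645e-27 = 6.058e+00 m/s = 6.058 m/s

Ratio: 2.406e+01 / 6.058e+00 = 4.0

The lighter particle has larger velocity uncertainty because Δv ∝ 1/m.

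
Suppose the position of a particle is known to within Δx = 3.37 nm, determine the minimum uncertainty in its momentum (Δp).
1.565 × 10^-26 kg·m/s

Using the Heisenberg uncertainty principle:
ΔxΔp ≥ ℏ/2

The minimum uncertainty in momentum is:
Δp_min = ℏ/(2Δx)
Δp_min = (1.055e-34 J·s) / (2 × 3.370e-09 m)
Δp_min = 1.565e-26 kg·m/s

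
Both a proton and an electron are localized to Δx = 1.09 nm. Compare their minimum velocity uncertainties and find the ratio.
The electron has the larger minimum velocity uncertainty, by a ratio of 1836.2.

For both particles, Δp_min = ℏ/(2Δx) = 4.837e-26 kg·m/s (same for both).

The velocity uncertainty is Δv = Δp/m:
- proton: Δv = 4.837e-26 / 1.673e-27 = 2.892e+01 m/s = 28.922 m/s
- electron: Δv = 4.837e-26 / 9.109e-31 = 5.310e+04 m/s = 53.104 km/s

Ratio: 5.310e+04 / 2.892e+01 = 1836.2

The lighter particle has larger velocity uncertainty because Δv ∝ 1/m.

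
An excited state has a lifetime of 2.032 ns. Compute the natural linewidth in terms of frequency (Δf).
39.162 MHz

Using the energy-time uncertainty principle and E = hf:
ΔEΔt ≥ ℏ/2
hΔf·Δt ≥ ℏ/2

The minimum frequency uncertainty is:
Δf = ℏ/(2hτ) = 1/(4πτ)
Δf = 1/(4π × 2.032e-09 s)
Δf = 3.916e+07 Hz = 39.162 MHz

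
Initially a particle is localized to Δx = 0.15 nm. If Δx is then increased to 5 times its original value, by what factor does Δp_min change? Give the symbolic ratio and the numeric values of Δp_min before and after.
Original Δp_min = 3.515 × 10^-25 kg·m/s; new Δp'_min = 7.030 × 10^-26 kg·m/s; ratio Δp'_min/Δp_min = 1/5.

From the uncertainty principle ΔxΔp ≥ ℏ/2, the minimum momentum uncertainty is Δp_min = ℏ/(2Δx).

Original (Δx = 0.15 nm = 1.500e-10 m):
Δp_min = (1.055e-34 J·s)/(2 × 1.500e-10 m) = 3.515e-25 kg·m/s

When Δx → 5Δx:
Δp'_min = ℏ/(2 × 5Δx) = (1/5) × ℏ/(2Δx) = (1/5) × Δp_min
Δp'_min = 1/5 × 3.515e-25 kg·m/s = 7.030e-26 kg·m/s

Since Δp_min ∝ 1/Δx, when Δx is increased to 5 times its original value, Δp_min decreases to 1/5 of its original value.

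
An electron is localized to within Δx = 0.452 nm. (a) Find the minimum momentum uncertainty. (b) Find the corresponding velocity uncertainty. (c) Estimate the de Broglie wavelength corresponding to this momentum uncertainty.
(a) Δp_min = 1.167 × 10^-25 kg·m/s
(b) Δv_min = 128.062 km/s
(c) λ_dB = 5.680 nm

Step-by-step:

(a) From the uncertainty principle:
Δp_min = ℏ/(2Δx) = (1.055e-34 J·s)/(2 × 4.520e-10 m) = 1.167e-25 kg·m/s

(b) The velocity uncertainty:
Δv = Δp/m = (1.167e-25 kg·m/s)/(9.109e-31 kg) = 1.281e+05 m/s = 128.062 km/s

(c) The de Broglie wavelength for this momentum:
λ = h/p = (6.626e-34 J·s)/(1.167e-25 kg·m/s) = 5.680e-09 m = 5.680 nm

Note: The de Broglie wavelength is comparable to the localization size, as expected from wave-particle duality.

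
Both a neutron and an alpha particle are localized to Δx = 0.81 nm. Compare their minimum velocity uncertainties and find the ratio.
The neutron has the larger minimum velocity uncertainty, by a ratio of 4.0.

For both particles, Δp_min = ℏ/(2Δx) = 6.510e-26 kg·m/s (same for both).

The velocity uncertainty is Δv = Δp/m:
- neutron: Δv = 6.510e-26 / 1.675e-27 = 3.887e+01 m/s = 38.866 m/s
- alpha particle: Δv = 6.510e-26 / 6.645e-27 = 9.797e+00 m/s = 9.797 m/s

Ratio: 3.887e+01 / 9.797e+00 = 4.0

The lighter particle has larger velocity uncertainty because Δv ∝ 1/m.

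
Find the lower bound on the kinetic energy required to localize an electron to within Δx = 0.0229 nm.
18.163 eV

Localizing a particle requires giving it sufficient momentum uncertainty:

1. From uncertainty principle: Δp ≥ ℏ/(2Δx)
   Δp_min = (1.055e-34 J·s) / (2 × 2.290e-11 m)
   Δp_min = 2.303e-24 kg·m/s

2. This momentum uncertainty corresponds to kinetic energy:
   KE ≈ (Δp)²/(2m) = (2.303e-24)²/(2 × 9.109e-31 kg)
   KE = 2.910e-18 J = 18.163 eV

Tighter localization requires more energy.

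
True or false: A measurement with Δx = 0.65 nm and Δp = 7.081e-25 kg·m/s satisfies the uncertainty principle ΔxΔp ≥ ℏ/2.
Yes, it satisfies the uncertainty principle.

Calculate the product ΔxΔp:
ΔxΔp = (6.500e-10 m) × (7.081e-25 kg·m/s)
ΔxΔp = 4.603e-34 J·s

Compare to the minimum allowed value ℏ/2:
ℏ/2 = 5.273e-35 J·s

Since ΔxΔp = 4.603e-34 J·s ≥ 5.273e-35 J·s = ℏ/2,
the measurement satisfies the uncertainty principle.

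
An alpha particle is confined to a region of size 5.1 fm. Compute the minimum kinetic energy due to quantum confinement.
50.204 keV

Using the uncertainty principle:

1. Position uncertainty: Δx ≈ 5.100e-15 m
2. Minimum momentum uncertainty: Δp = ℏ/(2Δx) = 1.034e-20 kg·m/s
3. Minimum kinetic energy:
   KE = (Δp)²/(2m) = (1.034e-20)²/(2 × 6.645e-27 kg)
   KE = 8.044e-15 J = 50.204 keV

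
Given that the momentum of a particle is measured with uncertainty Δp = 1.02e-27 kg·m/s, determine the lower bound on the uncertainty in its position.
51.695 nm

Using the Heisenberg uncertainty principle:
ΔxΔp ≥ ℏ/2

The minimum uncertainty in position is:
Δx_min = ℏ/(2Δp)
Δx_min = (1.055e-34 J·s) / (2 × 1.020e-27 kg·m/s)
Δx_min = 5.169e-08 m = 51.695 nm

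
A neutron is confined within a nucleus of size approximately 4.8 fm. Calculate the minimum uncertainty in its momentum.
1.099 × 10^-20 kg·m/s

Using the Heisenberg uncertainty principle:
ΔxΔp ≥ ℏ/2

With Δx ≈ L = 4.800e-15 m (the confinement size):
Δp_min = ℏ/(2Δx)
Δp_min = (1.055e-34 J·s) / (2 × 4.800e-15 m)
Δp_min = 1.099e-20 kg·m/s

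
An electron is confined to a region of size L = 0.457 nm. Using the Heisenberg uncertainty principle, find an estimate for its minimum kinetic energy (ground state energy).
45.607 meV

Using the uncertainty principle to estimate ground state energy:

1. The position uncertainty is approximately the confinement size:
   Δx ≈ L = 4.570e-10 m

2. From ΔxΔp ≥ ℏ/2, the minimum momentum uncertainty is:
   Δp ≈ ℏ/(2L) = 1.154e-25 kg·m/s

3. The kinetic energy is approximately:
   KE ≈ (Δp)²/(2m) = (1.154e-25)²/(2 × 9.109e-31 kg)
   KE ≈ 7.307e-21 J = 45.607 meV

This is an order-of-magnitude estimate of the ground state energy.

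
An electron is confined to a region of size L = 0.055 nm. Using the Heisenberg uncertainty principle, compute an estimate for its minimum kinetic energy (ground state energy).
3.149 eV

Using the uncertainty principle to estimate ground state energy:

1. The position uncertainty is approximately the confinement size:
   Δx ≈ L = 5.500e-11 m

2. From ΔxΔp ≥ ℏ/2, the minimum momentum uncertainty is:
   Δp ≈ ℏ/(2L) = 9.587e-25 kg·m/s

3. The kinetic energy is approximately:
   KE ≈ (Δp)²/(2m) = (9.587e-25)²/(2 × 9.109e-31 kg)
   KE ≈ 5.045e-19 J = 3.149 eV

This is an order-of-magnitude estimate of the ground state energy.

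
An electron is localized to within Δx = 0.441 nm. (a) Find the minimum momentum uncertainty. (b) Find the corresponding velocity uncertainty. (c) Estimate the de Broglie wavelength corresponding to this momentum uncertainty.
(a) Δp_min = 1.196 × 10^-25 kg·m/s
(b) Δv_min = 131.256 km/s
(c) λ_dB = 5.542 nm

Step-by-step:

(a) From the uncertainty principle:
Δp_min = ℏ/(2Δx) = (1.055e-34 J·s)/(2 × 4.410e-10 m) = 1.196e-25 kg·m/s

(b) The velocity uncertainty:
Δv = Δp/m = (1.196e-25 kg·m/s)/(9.109e-31 kg) = 1.313e+05 m/s = 131.256 km/s

(c) The de Broglie wavelength for this momentum:
λ = h/p = (6.626e-34 J·s)/(1.196e-25 kg·m/s) = 5.542e-09 m = 5.542 nm

Note: The de Broglie wavelength is comparable to the localization size, as expected from wave-particle duality.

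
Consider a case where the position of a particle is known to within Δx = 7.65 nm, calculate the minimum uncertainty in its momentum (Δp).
6.893 × 10^-27 kg·m/s

Using the Heisenberg uncertainty principle:
ΔxΔp ≥ ℏ/2

The minimum uncertainty in momentum is:
Δp_min = ℏ/(2Δx)
Δp_min = (1.055e-34 J·s) / (2 × 7.650e-09 m)
Δp_min = 6.893e-27 kg·m/s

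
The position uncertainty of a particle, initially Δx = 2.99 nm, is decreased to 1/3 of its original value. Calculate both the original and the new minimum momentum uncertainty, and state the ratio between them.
Original Δp_min = 1.763 × 10^-26 kg·m/s; new Δp'_min = 5.290 × 10^-26 kg·m/s; ratio Δp'_min/Δp_min = 3.

From the uncertainty principle ΔxΔp ≥ ℏ/2, the minimum momentum uncertainty is Δp_min = ℏ/(2Δx).

Original (Δx = 2.99 nm = 2.990e-09 m):
Δp_min = (1.055e-34 J·s)/(2 × 2.990e-09 m) = 1.763e-26 kg·m/s

When Δx → (1/3)Δx:
Δp'_min = ℏ/(2 × (1/3)Δx) = 3 × ℏ/(2Δx) = 3 × Δp_min
Δp'_min = 3 × 1.763e-26 kg·m/s = 5.290e-26 kg·m/s

Since Δp_min ∝ 1/Δx, when Δx is decreased to 1/3 of its original value, Δp_min increases to 3 times its original value.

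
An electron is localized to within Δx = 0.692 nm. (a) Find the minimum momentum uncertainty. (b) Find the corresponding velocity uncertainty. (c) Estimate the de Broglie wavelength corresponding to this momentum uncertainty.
(a) Δp_min = 7.620 × 10^-26 kg·m/s
(b) Δv_min = 83.647 km/s
(c) λ_dB = 8.696 nm

Step-by-step:

(a) From the uncertainty principle:
Δp_min = ℏ/(2Δx) = (1.055e-34 J·s)/(2 × 6.920e-10 m) = 7.620e-26 kg·m/s

(b) The velocity uncertainty:
Δv = Δp/m = (7.620e-26 kg·m/s)/(9.109e-31 kg) = 8.365e+04 m/s = 83.647 km/s

(c) The de Broglie wavelength for this momentum:
λ = h/p = (6.626e-34 J·s)/(7.620e-26 kg·m/s) = 8.696e-09 m = 8.696 nm

Note: The de Broglie wavelength is comparable to the localization size, as expected from wave-particle duality.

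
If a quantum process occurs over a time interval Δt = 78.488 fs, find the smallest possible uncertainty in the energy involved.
4.193 meV

Using the energy-time uncertainty principle:
ΔEΔt ≥ ℏ/2

The minimum uncertainty in energy is:
ΔE_min = ℏ/(2Δt)
ΔE_min = (1.055e-34 J·s) / (2 × 7.849e-14 s)
ΔE_min = 6.718e-22 J = 4.193 meV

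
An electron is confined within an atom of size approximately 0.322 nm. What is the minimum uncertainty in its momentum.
1.638 × 10^-25 kg·m/s

Using the Heisenberg uncertainty principle:
ΔxΔp ≥ ℏ/2

With Δx ≈ L = 3.220e-10 m (the confinement size):
Δp_min = ℏ/(2Δx)
Δp_min = (1.055e-34 J·s) / (2 × 3.220e-10 m)
Δp_min = 1.638e-25 kg·m/s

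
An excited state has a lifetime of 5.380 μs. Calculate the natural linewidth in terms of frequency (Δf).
14.791 kHz

Using the energy-time uncertainty principle and E = hf:
ΔEΔt ≥ ℏ/2
hΔf·Δt ≥ ℏ/2

The minimum frequency uncertainty is:
Δf = ℏ/(2hτ) = 1/(4πτ)
Δf = 1/(4π × 5.380e-06 s)
Δf = 1.479e+04 Hz = 14.791 kHz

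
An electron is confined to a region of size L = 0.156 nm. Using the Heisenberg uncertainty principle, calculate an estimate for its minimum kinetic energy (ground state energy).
391.394 meV

Using the uncertainty principle to estimate ground state energy:

1. The position uncertainty is approximately the confinement size:
   Δx ≈ L = 1.560e-10 m

2. From ΔxΔp ≥ ℏ/2, the minimum momentum uncertainty is:
   Δp ≈ ℏ/(2L) = 3.380e-25 kg·m/s

3. The kinetic energy is approximately:
   KE ≈ (Δp)²/(2m) = (3.380e-25)²/(2 × 9.109e-31 kg)
   KE ≈ 6.271e-20 J = 391.394 meV

This is an order-of-magnitude estimate of the ground state energy.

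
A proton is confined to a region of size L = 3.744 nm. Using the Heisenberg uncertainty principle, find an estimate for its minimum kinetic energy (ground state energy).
370.069 neV

Using the uncertainty principle to estimate ground state energy:

1. The position uncertainty is approximately the confinement size:
   Δx ≈ L = 3.744e-09 m

2. From ΔxΔp ≥ ℏ/2, the minimum momentum uncertainty is:
   Δp ≈ ℏ/(2L) = 1.408e-26 kg·m/s

3. The kinetic energy is approximately:
   KE ≈ (Δp)²/(2m) = (1.408e-26)²/(2 × 1.673e-27 kg)
   KE ≈ 5.929e-26 J = 370.069 neV

This is an order-of-magnitude estimate of the ground state energy.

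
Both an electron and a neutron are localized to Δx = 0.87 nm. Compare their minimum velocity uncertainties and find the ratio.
The electron has the larger minimum velocity uncertainty, by a ratio of 1838.7.

For both particles, Δp_min = ℏ/(2Δx) = 6.061e-26 kg·m/s (same for both).

The velocity uncertainty is Δv = Δp/m:
- electron: Δv = 6.061e-26 / 9.109e-31 = 6.653e+04 m/s = 66.533 km/s
- neutron: Δv = 6.061e-26 / 1.675e-27 = 3.619e+01 m/s = 36.185 m/s

Ratio: 6.653e+04 / 3.619e+01 = 1838.7

The lighter particle has larger velocity uncertainty because Δv ∝ 1/m.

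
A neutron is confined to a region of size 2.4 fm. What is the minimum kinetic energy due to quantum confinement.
899.360 keV

Using the uncertainty principle:

1. Position uncertainty: Δx ≈ 2.400e-15 m
2. Minimum momentum uncertainty: Δp = ℏ/(2Δx) = 2.197e-20 kg·m/s
3. Minimum kinetic energy:
   KE = (Δp)²/(2m) = (2.197e-20)²/(2 × 1.675e-27 kg)
   KE = 1.441e-13 J = 899.360 keV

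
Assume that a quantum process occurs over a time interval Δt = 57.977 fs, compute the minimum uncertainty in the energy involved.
5.676 meV

Using the energy-time uncertainty principle:
ΔEΔt ≥ ℏ/2

The minimum uncertainty in energy is:
ΔE_min = ℏ/(2Δt)
ΔE_min = (1.055e-34 J·s) / (2 × 5.798e-14 s)
ΔE_min = 9.095e-22 J = 5.676 meV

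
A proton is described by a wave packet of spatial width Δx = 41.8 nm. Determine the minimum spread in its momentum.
1.261 × 10^-27 kg·m/s

For a wave packet, the spatial width Δx and momentum spread Δp are related by the uncertainty principle:
ΔxΔp ≥ ℏ/2

The minimum momentum spread is:
Δp_min = ℏ/(2Δx)
Δp_min = (1.055e-34 J·s) / (2 × 4.180e-08 m)
Δp_min = 1.261e-27 kg·m/s

A wave packet cannot have both a well-defined position and well-defined momentum.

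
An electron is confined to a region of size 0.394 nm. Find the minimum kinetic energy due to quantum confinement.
61.358 meV

Using the uncertainty principle:

1. Position uncertainty: Δx ≈ 3.940e-10 m
2. Minimum momentum uncertainty: Δp = ℏ/(2Δx) = 1.338e-25 kg·m/s
3. Minimum kinetic energy:
   KE = (Δp)²/(2m) = (1.338e-25)²/(2 × 9.109e-31 kg)
   KE = 9.831e-21 J = 61.358 meV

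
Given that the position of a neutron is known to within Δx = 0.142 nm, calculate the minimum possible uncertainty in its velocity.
221.698 m/s

Using the Heisenberg uncertainty principle and Δp = mΔv:
ΔxΔp ≥ ℏ/2
Δx(mΔv) ≥ ℏ/2

The minimum uncertainty in velocity is:
Δv_min = ℏ/(2mΔx)
Δv_min = (1.055e-34 J·s) / (2 × 1.675e-27 kg × 1.420e-10 m)
Δv_min = 2.217e+02 m/s = 221.698 m/s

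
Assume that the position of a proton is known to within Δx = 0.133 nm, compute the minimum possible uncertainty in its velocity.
237.026 m/s

Using the Heisenberg uncertainty principle and Δp = mΔv:
ΔxΔp ≥ ℏ/2
Δx(mΔv) ≥ ℏ/2

The minimum uncertainty in velocity is:
Δv_min = ℏ/(2mΔx)
Δv_min = (1.055e-34 J·s) / (2 × 1.673e-27 kg × 1.330e-10 m)
Δv_min = 2.370e+02 m/s = 237.026 m/s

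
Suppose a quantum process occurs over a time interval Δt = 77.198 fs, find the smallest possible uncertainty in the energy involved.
4.263 meV

Using the energy-time uncertainty principle:
ΔEΔt ≥ ℏ/2

The minimum uncertainty in energy is:
ΔE_min = ℏ/(2Δt)
ΔE_min = (1.055e-34 J·s) / (2 × 7.720e-14 s)
ΔE_min = 6.830e-22 J = 4.263 meV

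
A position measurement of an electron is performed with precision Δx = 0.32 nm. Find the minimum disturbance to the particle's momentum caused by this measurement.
1.648 × 10^-25 kg·m/s

The uncertainty principle implies that measuring position disturbs momentum:
ΔxΔp ≥ ℏ/2

When we measure position with precision Δx, we necessarily introduce a momentum uncertainty:
Δp ≥ ℏ/(2Δx)
Δp_min = (1.055e-34 J·s) / (2 × 3.200e-10 m)
Δp_min = 1.648e-25 kg·m/s

The more precisely we measure position, the greater the momentum disturbance.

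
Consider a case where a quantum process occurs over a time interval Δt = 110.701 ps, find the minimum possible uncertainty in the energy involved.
2.973 μeV

Using the energy-time uncertainty principle:
ΔEΔt ≥ ℏ/2

The minimum uncertainty in energy is:
ΔE_min = ℏ/(2Δt)
ΔE_min = (1.055e-34 J·s) / (2 × 1.107e-10 s)
ΔE_min = 4.763e-25 J = 2.973 μeV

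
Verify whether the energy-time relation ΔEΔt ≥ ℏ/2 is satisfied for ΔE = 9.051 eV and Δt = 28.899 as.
No, it violates the uncertainty relation.

Calculate the product ΔEΔt:
ΔE = 9.051 eV = 1.450e-18 J
ΔEΔt = (1.450e-18 J) × (2.890e-17 s)
ΔEΔt = 4.191e-35 J·s

Compare to the minimum allowed value ℏ/2:
ℏ/2 = 5.273e-35 J·s

Since ΔEΔt = 4.191e-35 J·s < 5.273e-35 J·s = ℏ/2,
this violates the uncertainty relation.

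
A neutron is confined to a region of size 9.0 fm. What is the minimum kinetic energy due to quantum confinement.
63.954 keV

Using the uncertainty principle:

1. Position uncertainty: Δx ≈ 9.000e-15 m
2. Minimum momentum uncertainty: Δp = ℏ/(2Δx) = 5.859e-21 kg·m/s
3. Minimum kinetic energy:
   KE = (Δp)²/(2m) = (5.859e-21)²/(2 × 1.675e-27 kg)
   KE = 1.025e-14 J = 63.954 keV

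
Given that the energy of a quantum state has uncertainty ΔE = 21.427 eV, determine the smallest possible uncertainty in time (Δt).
15.359 as

Using the energy-time uncertainty principle:
ΔEΔt ≥ ℏ/2

The minimum uncertainty in time is:
Δt_min = ℏ/(2ΔE)
Δt_min = (1.055e-34 J·s) / (2 × 3.433e-18 J)
Δt_min = 1.536e-17 s = 15.359 as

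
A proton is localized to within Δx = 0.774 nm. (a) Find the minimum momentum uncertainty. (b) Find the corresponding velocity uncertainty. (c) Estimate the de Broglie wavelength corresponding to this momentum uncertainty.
(a) Δp_min = 6.812 × 10^-26 kg·m/s
(b) Δv_min = 40.729 m/s
(c) λ_dB = 9.726 nm

Step-by-step:

(a) From the uncertainty principle:
Δp_min = ℏ/(2Δx) = (1.055e-34 J·s)/(2 × 7.740e-10 m) = 6.812e-26 kg·m/s

(b) The velocity uncertainty:
Δv = Δp/m = (6.812e-26 kg·m/s)/(1.673e-27 kg) = 4.073e+01 m/s = 40.729 m/s

(c) The de Broglie wavelength for this momentum:
λ = h/p = (6.626e-34 J·s)/(6.812e-26 kg·m/s) = 9.726e-09 m = 9.726 nm

Note: The de Broglie wavelength is comparable to the localization size, as expected from wave-particle duality.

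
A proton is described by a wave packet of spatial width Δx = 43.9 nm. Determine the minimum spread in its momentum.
1.201 × 10^-27 kg·m/s

For a wave packet, the spatial width Δx and momentum spread Δp are related by the uncertainty principle:
ΔxΔp ≥ ℏ/2

The minimum momentum spread is:
Δp_min = ℏ/(2Δx)
Δp_min = (1.055e-34 J·s) / (2 × 4.390e-08 m)
Δp_min = 1.201e-27 kg·m/s

A wave packet cannot have both a well-defined position and well-defined momentum.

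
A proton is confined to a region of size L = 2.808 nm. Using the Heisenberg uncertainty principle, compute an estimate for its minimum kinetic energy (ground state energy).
657.900 neV

Using the uncertainty principle to estimate ground state energy:

1. The position uncertainty is approximately the confinement size:
   Δx ≈ L = 2.808e-09 m

2. From ΔxΔp ≥ ℏ/2, the minimum momentum uncertainty is:
   Δp ≈ ℏ/(2L) = 1.878e-26 kg·m/s

3. The kinetic energy is approximately:
   KE ≈ (Δp)²/(2m) = (1.878e-26)²/(2 × 1.673e-27 kg)
   KE ≈ 1.054e-25 J = 657.900 neV

This is an order-of-magnitude estimate of the ground state energy.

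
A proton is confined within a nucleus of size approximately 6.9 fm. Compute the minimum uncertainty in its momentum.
7.642 × 10^-21 kg·m/s

Using the Heisenberg uncertainty principle:
ΔxΔp ≥ ℏ/2

With Δx ≈ L = 6.900e-15 m (the confinement size):
Δp_min = ℏ/(2Δx)
Δp_min = (1.055e-34 J·s) / (2 × 6.900e-15 m)
Δp_min = 7.642e-21 kg·m/s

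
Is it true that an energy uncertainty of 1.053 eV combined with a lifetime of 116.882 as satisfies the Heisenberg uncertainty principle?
No, it violates the uncertainty relation.

Calculate the product ΔEΔt:
ΔE = 1.053 eV = 1.687e-19 J
ΔEΔt = (1.687e-19 J) × (1.169e-16 s)
ΔEΔt = 1.972e-35 J·s

Compare to the minimum allowed value ℏ/2:
ℏ/2 = 5.273e-35 J·s

Since ΔEΔt = 1.972e-35 J·s < 5.273e-35 J·s = ℏ/2,
this violates the uncertainty relation.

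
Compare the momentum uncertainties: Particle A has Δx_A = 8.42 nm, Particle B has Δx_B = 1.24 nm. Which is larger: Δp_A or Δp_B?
Particle B has the larger minimum momentum uncertainty, by a factor of 6.79.

For each particle, the minimum momentum uncertainty is Δp_min = ℏ/(2Δx):

Particle A: Δp_A = ℏ/(2×8.420e-09 m) = 6.262e-27 kg·m/s
Particle B: Δp_B = ℏ/(2×1.240e-09 m) = 4.252e-26 kg·m/s

Ratio: Δp_B/Δp_A = 6.79

Since Δp_min ∝ 1/Δx, the particle with smaller position uncertainty (B) has larger momentum uncertainty.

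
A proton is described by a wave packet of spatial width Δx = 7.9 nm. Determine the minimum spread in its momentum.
6.675 × 10^-27 kg·m/s

For a wave packet, the spatial width Δx and momentum spread Δp are related by the uncertainty principle:
ΔxΔp ≥ ℏ/2

The minimum momentum spread is:
Δp_min = ℏ/(2Δx)
Δp_min = (1.055e-34 J·s) / (2 × 7.900e-09 m)
Δp_min = 6.675e-27 kg·m/s

A wave packet cannot have both a well-defined position and well-defined momentum.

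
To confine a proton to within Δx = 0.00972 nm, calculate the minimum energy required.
54.906 meV

Localizing a particle requires giving it sufficient momentum uncertainty:

1. From uncertainty principle: Δp ≥ ℏ/(2Δx)
   Δp_min = (1.055e-34 J·s) / (2 × 9.720e-12 m)
   Δp_min = 5.425e-24 kg·m/s

2. This momentum uncertainty corresponds to kinetic energy:
   KE ≈ (Δp)²/(2m) = (5.425e-24)²/(2 × 1.673e-27 kg)
   KE = 8.797e-21 J = 54.906 meV

Tighter localization requires more energy.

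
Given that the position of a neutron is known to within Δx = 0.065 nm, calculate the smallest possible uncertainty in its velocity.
484.325 m/s

Using the Heisenberg uncertainty principle and Δp = mΔv:
ΔxΔp ≥ ℏ/2
Δx(mΔv) ≥ ℏ/2

The minimum uncertainty in velocity is:
Δv_min = ℏ/(2mΔx)
Δv_min = (1.055e-34 J·s) / (2 × 1.675e-27 kg × 6.500e-11 m)
Δv_min = 4.843e+02 m/s = 484.325 m/s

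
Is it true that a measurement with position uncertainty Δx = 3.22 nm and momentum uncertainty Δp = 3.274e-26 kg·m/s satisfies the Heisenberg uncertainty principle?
Yes, it satisfies the uncertainty principle.

Calculate the product ΔxΔp:
ΔxΔp = (3.220e-09 m) × (3.274e-26 kg·m/s)
ΔxΔp = 1.054e-34 J·s

Compare to the minimum allowed value ℏ/2:
ℏ/2 = 5.273e-35 J·s

Since ΔxΔp = 1.054e-34 J·s ≥ 5.273e-35 J·s = ℏ/2,
the measurement satisfies the uncertainty principle.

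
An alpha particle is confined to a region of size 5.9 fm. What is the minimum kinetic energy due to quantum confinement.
37.512 keV

Using the uncertainty principle:

1. Position uncertainty: Δx ≈ 5.900e-15 m
2. Minimum momentum uncertainty: Δp = ℏ/(2Δx) = 8.937e-21 kg·m/s
3. Minimum kinetic energy:
   KE = (Δp)²/(2m) = (8.937e-21)²/(2 × 6.645e-27 kg)
   KE = 6.010e-15 J = 37.512 keV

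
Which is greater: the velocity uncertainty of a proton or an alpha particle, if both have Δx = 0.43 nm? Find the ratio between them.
The proton has the larger minimum velocity uncertainty, by a ratio of 4.0.

For both particles, Δp_min = ℏ/(2Δx) = 1.226e-25 kg·m/s (same for both).

The velocity uncertainty is Δv = Δp/m:
- proton: Δv = 1.226e-25 / 1.673e-27 = 7.331e+01 m/s = 73.313 m/s
- alpha particle: Δv = 1.226e-25 / 6.645e-27 = 1.845e+01 m/s = 18.455 m/s

Ratio: 7.331e+01 / 1.845e+01 = 4.0

The lighter particle has larger velocity uncertainty because Δv ∝ 1/m.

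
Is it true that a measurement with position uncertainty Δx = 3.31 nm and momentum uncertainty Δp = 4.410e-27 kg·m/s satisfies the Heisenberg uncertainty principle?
No, it violates the uncertainty principle (impossible measurement).

Calculate the product ΔxΔp:
ΔxΔp = (3.310e-09 m) × (4.410e-27 kg·m/s)
ΔxΔp = 1.460e-35 J·s

Compare to the minimum allowed value ℏ/2:
ℏ/2 = 5.273e-35 J·s

Since ΔxΔp = 1.460e-35 J·s < 5.273e-35 J·s = ℏ/2,
the measurement violates the uncertainty principle.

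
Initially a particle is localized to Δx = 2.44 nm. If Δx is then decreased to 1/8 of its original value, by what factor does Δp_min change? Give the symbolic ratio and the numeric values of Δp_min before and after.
Original Δp_min = 2.161 × 10^-26 kg·m/s; new Δp'_min = 1.729 × 10^-25 kg·m/s; ratio Δp'_min/Δp_min = 8.

From the uncertainty principle ΔxΔp ≥ ℏ/2, the minimum momentum uncertainty is Δp_min = ℏ/(2Δx).

Original (Δx = 2.44 nm = 2.440e-09 m):
Δp_min = (1.055e-34 J·s)/(2 × 2.440e-09 m) = 2.161e-26 kg·m/s

When Δx → (1/8)Δx:
Δp'_min = ℏ/(2 × (1/8)Δx) = 8 × ℏ/(2Δx) = 8 × Δp_min
Δp'_min = 8 × 2.161e-26 kg·m/s = 1.729e-25 kg·m/s

Since Δp_min ∝ 1/Δx, when Δx is decreased to 1/8 of its original value, Δp_min increases to 8 times its original value.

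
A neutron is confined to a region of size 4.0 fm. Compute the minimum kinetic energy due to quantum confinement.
323.770 keV

Using the uncertainty principle:

1. Position uncertainty: Δx ≈ 4.000e-15 m
2. Minimum momentum uncertainty: Δp = ℏ/(2Δx) = 1.318e-20 kg·m/s
3. Minimum kinetic energy:
   KE = (Δp)²/(2m) = (1.318e-20)²/(2 × 1.675e-27 kg)
   KE = 5.187e-14 J = 323.770 keV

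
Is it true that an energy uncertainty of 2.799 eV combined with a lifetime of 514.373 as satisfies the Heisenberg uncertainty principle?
Yes, it satisfies the uncertainty relation.

Calculate the product ΔEΔt:
ΔE = 2.799 eV = 4.484e-19 J
ΔEΔt = (4.484e-19 J) × (5.144e-16 s)
ΔEΔt = 2.307e-34 J·s

Compare to the minimum allowed value ℏ/2:
ℏ/2 = 5.273e-35 J·s

Since ΔEΔt = 2.307e-34 J·s ≥ 5.273e-35 J·s = ℏ/2,
this satisfies the uncertainty relation.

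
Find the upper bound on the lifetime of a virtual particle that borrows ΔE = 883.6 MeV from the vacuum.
3.725 × 10^-25 s

Using the energy-time uncertainty principle:
ΔEΔt ≥ ℏ/2

For a virtual particle borrowing energy ΔE, the maximum lifetime is:
Δt_max = ℏ/(2ΔE)

Converting energy:
ΔE = 883.6 MeV = 1.416e-10 J

Δt_max = (1.055e-34 J·s) / (2 × 1.416e-10 J)
Δt_max = 3.725e-25 s = 3.725 × 10^-25 s

Virtual particles with higher borrowed energy exist for shorter times.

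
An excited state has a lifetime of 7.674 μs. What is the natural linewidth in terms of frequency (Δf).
10.370 kHz

Using the energy-time uncertainty principle and E = hf:
ΔEΔt ≥ ℏ/2
hΔf·Δt ≥ ℏ/2

The minimum frequency uncertainty is:
Δf = ℏ/(2hτ) = 1/(4πτ)
Δf = 1/(4π × 7.674e-06 s)
Δf = 1.037e+04 Hz = 10.370 kHz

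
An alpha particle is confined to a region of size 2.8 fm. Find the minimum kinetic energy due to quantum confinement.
166.557 keV

Using the uncertainty principle:

1. Position uncertainty: Δx ≈ 2.800e-15 m
2. Minimum momentum uncertainty: Δp = ℏ/(2Δx) = 1.883e-20 kg·m/s
3. Minimum kinetic energy:
   KE = (Δp)²/(2m) = (1.883e-20)²/(2 × 6.645e-27 kg)
   KE = 2.669e-14 J = 166.557 keV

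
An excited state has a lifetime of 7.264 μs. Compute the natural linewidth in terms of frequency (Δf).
10.955 kHz

Using the energy-time uncertainty principle and E = hf:
ΔEΔt ≥ ℏ/2
hΔf·Δt ≥ ℏ/2

The minimum frequency uncertainty is:
Δf = ℏ/(2hτ) = 1/(4πτ)
Δf = 1/(4π × 7.264e-06 s)
Δf = 1.096e+04 Hz = 10.955 kHz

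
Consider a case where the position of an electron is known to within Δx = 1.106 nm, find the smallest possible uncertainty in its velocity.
52.336 km/s

Using the Heisenberg uncertainty principle and Δp = mΔv:
ΔxΔp ≥ ℏ/2
Δx(mΔv) ≥ ℏ/2

The minimum uncertainty in velocity is:
Δv_min = ℏ/(2mΔx)
Δv_min = (1.055e-34 J·s) / (2 × 9.109e-31 kg × 1.106e-09 m)
Δv_min = 5.234e+04 m/s = 52.336 km/s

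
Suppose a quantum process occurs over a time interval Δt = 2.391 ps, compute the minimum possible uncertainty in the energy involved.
137.644 μeV

Using the energy-time uncertainty principle:
ΔEΔt ≥ ℏ/2

The minimum uncertainty in energy is:
ΔE_min = ℏ/(2Δt)
ΔE_min = (1.055e-34 J·s) / (2 × 2.391e-12 s)
ΔE_min = 2.205e-23 J = 137.644 μeV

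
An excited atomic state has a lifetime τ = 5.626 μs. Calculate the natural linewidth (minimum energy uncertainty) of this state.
58.497 peV

Using the energy-time uncertainty principle:
ΔEΔt ≥ ℏ/2

The lifetime τ represents the time uncertainty Δt.
The natural linewidth (minimum energy uncertainty) is:

ΔE = ℏ/(2τ)
ΔE = (1.055e-34 J·s) / (2 × 5.626e-06 s)
ΔE = 9.372e-30 J = 58.497 peV

This natural linewidth limits the precision of spectroscopic measurements.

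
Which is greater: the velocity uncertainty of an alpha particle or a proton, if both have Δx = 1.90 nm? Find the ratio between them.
The proton has the larger minimum velocity uncertainty, by a ratio of 4.0.

For both particles, Δp_min = ℏ/(2Δx) = 2.775e-26 kg·m/s (same for both).

The velocity uncertainty is Δv = Δp/m:
- alpha particle: Δv = 2.775e-26 / 6.645e-27 = 4.177e+00 m/s = 4.177 m/s
- proton: Δv = 2.775e-26 / 1.673e-27 = 1.659e+01 m/s = 16.592 m/s

Ratio: 1.659e+01 / 4.177e+00 = 4.0

The lighter particle has larger velocity uncertainty because Δv ∝ 1/m.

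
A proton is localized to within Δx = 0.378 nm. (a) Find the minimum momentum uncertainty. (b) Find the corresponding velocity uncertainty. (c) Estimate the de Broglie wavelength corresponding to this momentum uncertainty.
(a) Δp_min = 1.395 × 10^-25 kg·m/s
(b) Δv_min = 83.398 m/s
(c) λ_dB = 4.750 nm

Step-by-step:

(a) From the uncertainty principle:
Δp_min = ℏ/(2Δx) = (1.055e-34 J·s)/(2 × 3.780e-10 m) = 1.395e-25 kg·m/s

(b) The velocity uncertainty:
Δv = Δp/m = (1.395e-25 kg·m/s)/(1.673e-27 kg) = 8.340e+01 m/s = 83.398 m/s

(c) The de Broglie wavelength for this momentum:
λ = h/p = (6.626e-34 J·s)/(1.395e-25 kg·m/s) = 4.750e-09 m = 4.750 nm

Note: The de Broglie wavelength is comparable to the localization size, as expected from wave-particle duality.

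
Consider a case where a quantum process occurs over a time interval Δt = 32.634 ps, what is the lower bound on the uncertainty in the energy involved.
10.085 μeV

Using the energy-time uncertainty principle:
ΔEΔt ≥ ℏ/2

The minimum uncertainty in energy is:
ΔE_min = ℏ/(2Δt)
ΔE_min = (1.055e-34 J·s) / (2 × 3.263e-11 s)
ΔE_min = 1.616e-24 J = 10.085 μeV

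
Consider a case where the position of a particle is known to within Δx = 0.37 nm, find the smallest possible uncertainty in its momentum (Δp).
1.425 × 10^-25 kg·m/s

Using the Heisenberg uncertainty principle:
ΔxΔp ≥ ℏ/2

The minimum uncertainty in momentum is:
Δp_min = ℏ/(2Δx)
Δp_min = (1.055e-34 J·s) / (2 × 3.700e-10 m)
Δp_min = 1.425e-25 kg·m/s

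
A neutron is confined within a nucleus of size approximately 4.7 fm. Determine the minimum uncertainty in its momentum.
1.122 × 10^-20 kg·m/s

Using the Heisenberg uncertainty principle:
ΔxΔp ≥ ℏ/2

With Δx ≈ L = 4.700e-15 m (the confinement size):
Δp_min = ℏ/(2Δx)
Δp_min = (1.055e-34 J·s) / (2 × 4.700e-15 m)
Δp_min = 1.122e-20 kg·m/s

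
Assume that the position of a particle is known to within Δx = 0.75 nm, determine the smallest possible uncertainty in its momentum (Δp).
7.030 × 10^-26 kg·m/s

Using the Heisenberg uncertainty principle:
ΔxΔp ≥ ℏ/2

The minimum uncertainty in momentum is:
Δp_min = ℏ/(2Δx)
Δp_min = (1.055e-34 J·s) / (2 × 7.500e-10 m)
Δp_min = 7.030e-26 kg·m/s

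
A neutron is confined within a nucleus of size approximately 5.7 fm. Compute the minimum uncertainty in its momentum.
9.251 × 10^-21 kg·m/s

Using the Heisenberg uncertainty principle:
ΔxΔp ≥ ℏ/2

With Δx ≈ L = 5.700e-15 m (the confinement size):
Δp_min = ℏ/(2Δx)
Δp_min = (1.055e-34 J·s) / (2 × 5.700e-15 m)
Δp_min = 9.251e-21 kg·m/s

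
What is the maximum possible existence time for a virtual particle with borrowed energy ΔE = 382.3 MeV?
8.609 × 10^-25 s

Using the energy-time uncertainty principle:
ΔEΔt ≥ ℏ/2

For a virtual particle borrowing energy ΔE, the maximum lifetime is:
Δt_max = ℏ/(2ΔE)

Converting energy:
ΔE = 382.3 MeV = 6.125e-11 J

Δt_max = (1.055e-34 J·s) / (2 × 6.125e-11 J)
Δt_max = 8.609e-25 s = 8.609 × 10^-25 s

Virtual particles with higher borrowed energy exist for shorter times.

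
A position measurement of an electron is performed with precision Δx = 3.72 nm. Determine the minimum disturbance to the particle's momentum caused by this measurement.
1.417 × 10^-26 kg·m/s

The uncertainty principle implies that measuring position disturbs momentum:
ΔxΔp ≥ ℏ/2

When we measure position with precision Δx, we necessarily introduce a momentum uncertainty:
Δp ≥ ℏ/(2Δx)
Δp_min = (1.055e-34 J·s) / (2 × 3.720e-09 m)
Δp_min = 1.417e-26 kg·m/s

The more precisely we measure position, the greater the momentum disturbance.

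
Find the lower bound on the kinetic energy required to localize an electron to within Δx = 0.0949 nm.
1.058 eV

Localizing a particle requires giving it sufficient momentum uncertainty:

1. From uncertainty principle: Δp ≥ ℏ/(2Δx)
   Δp_min = (1.055e-34 J·s) / (2 × 9.490e-11 m)
   Δp_min = 5.556e-25 kg·m/s

2. This momentum uncertainty corresponds to kinetic energy:
   KE ≈ (Δp)²/(2m) = (5.556e-25)²/(2 × 9.109e-31 kg)
   KE = 1.694e-19 J = 1.058 eV

Tighter localization requires more energy.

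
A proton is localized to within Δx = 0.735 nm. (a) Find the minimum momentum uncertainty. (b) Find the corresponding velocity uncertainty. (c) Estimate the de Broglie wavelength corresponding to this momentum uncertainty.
(a) Δp_min = 7.174 × 10^-26 kg·m/s
(b) Δv_min = 42.890 m/s
(c) λ_dB = 9.236 nm

Step-by-step:

(a) From the uncertainty principle:
Δp_min = ℏ/(2Δx) = (1.055e-34 J·s)/(2 × 7.350e-10 m) = 7.174e-26 kg·m/s

(b) The velocity uncertainty:
Δv = Δp/m = (7.174e-26 kg·m/s)/(1.673e-27 kg) = 4.289e+01 m/s = 42.890 m/s

(c) The de Broglie wavelength for this momentum:
λ = h/p = (6.626e-34 J·s)/(7.174e-26 kg·m/s) = 9.236e-09 m = 9.236 nm

Note: The de Broglie wavelength is comparable to the localization size, as expected from wave-particle duality.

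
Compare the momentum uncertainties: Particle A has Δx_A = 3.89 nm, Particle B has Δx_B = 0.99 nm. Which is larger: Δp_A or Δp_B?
Particle B has the larger minimum momentum uncertainty, by a factor of 3.93.

For each particle, the minimum momentum uncertainty is Δp_min = ℏ/(2Δx):

Particle A: Δp_A = ℏ/(2×3.890e-09 m) = 1.355e-26 kg·m/s
Particle B: Δp_B = ℏ/(2×9.900e-10 m) = 5.326e-26 kg·m/s

Ratio: Δp_B/Δp_A = 3.93

Since Δp_min ∝ 1/Δx, the particle with smaller position uncertainty (B) has larger momentum uncertainty.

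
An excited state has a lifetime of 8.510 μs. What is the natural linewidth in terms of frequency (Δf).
9.351 kHz

Using the energy-time uncertainty principle and E = hf:
ΔEΔt ≥ ℏ/2
hΔf·Δt ≥ ℏ/2

The minimum frequency uncertainty is:
Δf = ℏ/(2hτ) = 1/(4πτ)
Δf = 1/(4π × 8.510e-06 s)
Δf = 9.351e+03 Hz = 9.351 kHz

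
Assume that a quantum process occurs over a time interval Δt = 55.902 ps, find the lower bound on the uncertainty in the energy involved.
5.887 μeV

Using the energy-time uncertainty principle:
ΔEΔt ≥ ℏ/2

The minimum uncertainty in energy is:
ΔE_min = ℏ/(2Δt)
ΔE_min = (1.055e-34 J·s) / (2 × 5.590e-11 s)
ΔE_min = 9.432e-25 J = 5.887 μeV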